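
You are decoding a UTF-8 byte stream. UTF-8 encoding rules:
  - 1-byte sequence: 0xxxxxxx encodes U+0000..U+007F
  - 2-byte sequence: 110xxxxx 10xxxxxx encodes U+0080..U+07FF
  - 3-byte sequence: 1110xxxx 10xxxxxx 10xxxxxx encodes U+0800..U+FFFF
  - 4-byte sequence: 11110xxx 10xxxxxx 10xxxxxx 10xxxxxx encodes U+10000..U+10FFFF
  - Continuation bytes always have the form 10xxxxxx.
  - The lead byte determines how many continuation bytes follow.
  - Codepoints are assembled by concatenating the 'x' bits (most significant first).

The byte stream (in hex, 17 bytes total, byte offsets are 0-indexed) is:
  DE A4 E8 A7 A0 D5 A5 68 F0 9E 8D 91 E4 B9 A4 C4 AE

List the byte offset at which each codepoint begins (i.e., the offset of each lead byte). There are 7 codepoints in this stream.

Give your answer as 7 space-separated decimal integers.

Byte[0]=DE: 2-byte lead, need 1 cont bytes. acc=0x1E
Byte[1]=A4: continuation. acc=(acc<<6)|0x24=0x7A4
Completed: cp=U+07A4 (starts at byte 0)
Byte[2]=E8: 3-byte lead, need 2 cont bytes. acc=0x8
Byte[3]=A7: continuation. acc=(acc<<6)|0x27=0x227
Byte[4]=A0: continuation. acc=(acc<<6)|0x20=0x89E0
Completed: cp=U+89E0 (starts at byte 2)
Byte[5]=D5: 2-byte lead, need 1 cont bytes. acc=0x15
Byte[6]=A5: continuation. acc=(acc<<6)|0x25=0x565
Completed: cp=U+0565 (starts at byte 5)
Byte[7]=68: 1-byte ASCII. cp=U+0068
Byte[8]=F0: 4-byte lead, need 3 cont bytes. acc=0x0
Byte[9]=9E: continuation. acc=(acc<<6)|0x1E=0x1E
Byte[10]=8D: continuation. acc=(acc<<6)|0x0D=0x78D
Byte[11]=91: continuation. acc=(acc<<6)|0x11=0x1E351
Completed: cp=U+1E351 (starts at byte 8)
Byte[12]=E4: 3-byte lead, need 2 cont bytes. acc=0x4
Byte[13]=B9: continuation. acc=(acc<<6)|0x39=0x139
Byte[14]=A4: continuation. acc=(acc<<6)|0x24=0x4E64
Completed: cp=U+4E64 (starts at byte 12)
Byte[15]=C4: 2-byte lead, need 1 cont bytes. acc=0x4
Byte[16]=AE: continuation. acc=(acc<<6)|0x2E=0x12E
Completed: cp=U+012E (starts at byte 15)

Answer: 0 2 5 7 8 12 15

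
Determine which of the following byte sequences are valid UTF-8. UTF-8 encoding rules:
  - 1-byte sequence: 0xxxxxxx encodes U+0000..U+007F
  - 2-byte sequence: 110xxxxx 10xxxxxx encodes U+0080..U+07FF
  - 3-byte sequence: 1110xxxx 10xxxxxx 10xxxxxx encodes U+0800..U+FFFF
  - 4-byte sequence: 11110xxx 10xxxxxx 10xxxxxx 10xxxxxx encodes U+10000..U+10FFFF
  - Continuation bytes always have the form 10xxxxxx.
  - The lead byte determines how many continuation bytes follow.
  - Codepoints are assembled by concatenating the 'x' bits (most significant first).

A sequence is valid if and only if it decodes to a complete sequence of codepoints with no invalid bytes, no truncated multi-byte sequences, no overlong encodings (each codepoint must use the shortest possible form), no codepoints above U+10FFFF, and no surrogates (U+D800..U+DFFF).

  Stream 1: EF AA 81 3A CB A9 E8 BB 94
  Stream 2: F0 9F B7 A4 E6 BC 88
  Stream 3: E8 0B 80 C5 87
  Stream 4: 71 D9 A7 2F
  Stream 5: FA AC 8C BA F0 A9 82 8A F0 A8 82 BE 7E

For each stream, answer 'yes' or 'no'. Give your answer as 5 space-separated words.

Stream 1: decodes cleanly. VALID
Stream 2: decodes cleanly. VALID
Stream 3: error at byte offset 1. INVALID
Stream 4: decodes cleanly. VALID
Stream 5: error at byte offset 0. INVALID

Answer: yes yes no yes no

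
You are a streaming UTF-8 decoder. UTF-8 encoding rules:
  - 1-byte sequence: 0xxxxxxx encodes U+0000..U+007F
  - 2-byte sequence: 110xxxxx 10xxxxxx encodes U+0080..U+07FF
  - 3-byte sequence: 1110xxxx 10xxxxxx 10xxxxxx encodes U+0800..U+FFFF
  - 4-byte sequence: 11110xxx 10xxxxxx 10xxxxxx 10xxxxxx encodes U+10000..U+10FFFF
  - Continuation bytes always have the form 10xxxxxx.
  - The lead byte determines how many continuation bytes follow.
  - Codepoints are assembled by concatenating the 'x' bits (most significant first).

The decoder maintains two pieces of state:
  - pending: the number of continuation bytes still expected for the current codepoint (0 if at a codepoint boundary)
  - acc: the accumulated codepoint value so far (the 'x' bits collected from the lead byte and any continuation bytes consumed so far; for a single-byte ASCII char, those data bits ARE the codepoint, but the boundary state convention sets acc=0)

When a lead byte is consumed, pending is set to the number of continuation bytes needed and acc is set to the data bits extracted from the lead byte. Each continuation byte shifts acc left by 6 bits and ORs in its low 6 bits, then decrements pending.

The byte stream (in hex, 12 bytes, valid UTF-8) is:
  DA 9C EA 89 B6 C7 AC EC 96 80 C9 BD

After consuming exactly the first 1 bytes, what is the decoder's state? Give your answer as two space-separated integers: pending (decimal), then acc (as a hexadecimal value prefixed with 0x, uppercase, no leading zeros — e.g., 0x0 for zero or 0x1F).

Byte[0]=DA: 2-byte lead. pending=1, acc=0x1A

Answer: 1 0x1A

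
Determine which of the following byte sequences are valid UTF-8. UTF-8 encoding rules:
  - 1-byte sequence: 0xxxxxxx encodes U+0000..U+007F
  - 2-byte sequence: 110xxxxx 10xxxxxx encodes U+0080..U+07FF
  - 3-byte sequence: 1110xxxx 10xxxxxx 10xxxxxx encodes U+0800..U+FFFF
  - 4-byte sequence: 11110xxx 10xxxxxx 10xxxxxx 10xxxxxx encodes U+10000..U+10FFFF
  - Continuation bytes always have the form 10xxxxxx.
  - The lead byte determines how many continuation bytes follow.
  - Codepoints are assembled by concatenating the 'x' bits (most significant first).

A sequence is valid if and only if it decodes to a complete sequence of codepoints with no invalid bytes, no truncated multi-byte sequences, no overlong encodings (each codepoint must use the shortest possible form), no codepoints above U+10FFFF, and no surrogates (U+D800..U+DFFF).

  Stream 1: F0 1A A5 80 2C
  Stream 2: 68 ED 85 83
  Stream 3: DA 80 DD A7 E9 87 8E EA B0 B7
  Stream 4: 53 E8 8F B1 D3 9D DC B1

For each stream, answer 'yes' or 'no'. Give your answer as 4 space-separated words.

Answer: no yes yes yes

Derivation:
Stream 1: error at byte offset 1. INVALID
Stream 2: decodes cleanly. VALID
Stream 3: decodes cleanly. VALID
Stream 4: decodes cleanly. VALID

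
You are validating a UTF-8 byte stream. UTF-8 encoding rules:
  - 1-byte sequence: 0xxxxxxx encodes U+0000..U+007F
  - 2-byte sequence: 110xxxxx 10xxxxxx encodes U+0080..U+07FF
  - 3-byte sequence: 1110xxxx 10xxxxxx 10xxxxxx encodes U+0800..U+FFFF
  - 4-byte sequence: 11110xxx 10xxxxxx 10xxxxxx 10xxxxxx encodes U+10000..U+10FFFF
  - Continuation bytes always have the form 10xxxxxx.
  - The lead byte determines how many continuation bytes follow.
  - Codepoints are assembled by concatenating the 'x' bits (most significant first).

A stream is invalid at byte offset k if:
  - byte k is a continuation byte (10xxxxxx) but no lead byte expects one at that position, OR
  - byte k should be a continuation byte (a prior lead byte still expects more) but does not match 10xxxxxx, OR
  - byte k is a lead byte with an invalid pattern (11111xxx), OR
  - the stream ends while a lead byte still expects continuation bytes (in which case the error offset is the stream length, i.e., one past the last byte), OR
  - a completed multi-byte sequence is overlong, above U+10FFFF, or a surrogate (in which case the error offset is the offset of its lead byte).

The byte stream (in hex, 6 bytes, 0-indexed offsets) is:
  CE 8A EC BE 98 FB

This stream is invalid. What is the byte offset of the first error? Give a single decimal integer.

Answer: 5

Derivation:
Byte[0]=CE: 2-byte lead, need 1 cont bytes. acc=0xE
Byte[1]=8A: continuation. acc=(acc<<6)|0x0A=0x38A
Completed: cp=U+038A (starts at byte 0)
Byte[2]=EC: 3-byte lead, need 2 cont bytes. acc=0xC
Byte[3]=BE: continuation. acc=(acc<<6)|0x3E=0x33E
Byte[4]=98: continuation. acc=(acc<<6)|0x18=0xCF98
Completed: cp=U+CF98 (starts at byte 2)
Byte[5]=FB: INVALID lead byte (not 0xxx/110x/1110/11110)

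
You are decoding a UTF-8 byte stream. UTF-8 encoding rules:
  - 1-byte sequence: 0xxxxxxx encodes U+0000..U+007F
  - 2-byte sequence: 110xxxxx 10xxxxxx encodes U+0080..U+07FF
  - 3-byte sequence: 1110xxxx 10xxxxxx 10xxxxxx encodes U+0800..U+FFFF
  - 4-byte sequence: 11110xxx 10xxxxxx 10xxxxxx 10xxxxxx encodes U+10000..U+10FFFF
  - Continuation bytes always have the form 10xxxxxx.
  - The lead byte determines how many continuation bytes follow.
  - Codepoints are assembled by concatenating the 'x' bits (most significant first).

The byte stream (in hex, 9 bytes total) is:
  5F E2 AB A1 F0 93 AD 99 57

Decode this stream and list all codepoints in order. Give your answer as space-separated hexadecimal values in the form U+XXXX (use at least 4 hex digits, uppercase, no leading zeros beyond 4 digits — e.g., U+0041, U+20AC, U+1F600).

Byte[0]=5F: 1-byte ASCII. cp=U+005F
Byte[1]=E2: 3-byte lead, need 2 cont bytes. acc=0x2
Byte[2]=AB: continuation. acc=(acc<<6)|0x2B=0xAB
Byte[3]=A1: continuation. acc=(acc<<6)|0x21=0x2AE1
Completed: cp=U+2AE1 (starts at byte 1)
Byte[4]=F0: 4-byte lead, need 3 cont bytes. acc=0x0
Byte[5]=93: continuation. acc=(acc<<6)|0x13=0x13
Byte[6]=AD: continuation. acc=(acc<<6)|0x2D=0x4ED
Byte[7]=99: continuation. acc=(acc<<6)|0x19=0x13B59
Completed: cp=U+13B59 (starts at byte 4)
Byte[8]=57: 1-byte ASCII. cp=U+0057

Answer: U+005F U+2AE1 U+13B59 U+0057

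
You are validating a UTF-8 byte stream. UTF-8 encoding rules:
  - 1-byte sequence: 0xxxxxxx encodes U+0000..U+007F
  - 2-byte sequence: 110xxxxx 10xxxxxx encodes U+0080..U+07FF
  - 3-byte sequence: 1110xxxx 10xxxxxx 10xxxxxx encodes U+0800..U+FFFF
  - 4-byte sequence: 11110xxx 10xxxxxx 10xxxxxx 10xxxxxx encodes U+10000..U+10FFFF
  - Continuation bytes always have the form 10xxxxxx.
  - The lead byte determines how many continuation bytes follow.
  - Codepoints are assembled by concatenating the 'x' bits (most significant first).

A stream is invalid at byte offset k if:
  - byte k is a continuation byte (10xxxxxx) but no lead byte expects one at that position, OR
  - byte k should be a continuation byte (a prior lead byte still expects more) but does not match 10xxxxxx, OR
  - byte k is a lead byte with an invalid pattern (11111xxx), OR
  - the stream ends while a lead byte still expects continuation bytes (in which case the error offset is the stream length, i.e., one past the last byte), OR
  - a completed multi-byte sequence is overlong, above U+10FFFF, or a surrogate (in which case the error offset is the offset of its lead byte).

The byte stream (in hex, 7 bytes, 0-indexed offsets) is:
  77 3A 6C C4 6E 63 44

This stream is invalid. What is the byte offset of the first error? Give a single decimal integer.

Byte[0]=77: 1-byte ASCII. cp=U+0077
Byte[1]=3A: 1-byte ASCII. cp=U+003A
Byte[2]=6C: 1-byte ASCII. cp=U+006C
Byte[3]=C4: 2-byte lead, need 1 cont bytes. acc=0x4
Byte[4]=6E: expected 10xxxxxx continuation. INVALID

Answer: 4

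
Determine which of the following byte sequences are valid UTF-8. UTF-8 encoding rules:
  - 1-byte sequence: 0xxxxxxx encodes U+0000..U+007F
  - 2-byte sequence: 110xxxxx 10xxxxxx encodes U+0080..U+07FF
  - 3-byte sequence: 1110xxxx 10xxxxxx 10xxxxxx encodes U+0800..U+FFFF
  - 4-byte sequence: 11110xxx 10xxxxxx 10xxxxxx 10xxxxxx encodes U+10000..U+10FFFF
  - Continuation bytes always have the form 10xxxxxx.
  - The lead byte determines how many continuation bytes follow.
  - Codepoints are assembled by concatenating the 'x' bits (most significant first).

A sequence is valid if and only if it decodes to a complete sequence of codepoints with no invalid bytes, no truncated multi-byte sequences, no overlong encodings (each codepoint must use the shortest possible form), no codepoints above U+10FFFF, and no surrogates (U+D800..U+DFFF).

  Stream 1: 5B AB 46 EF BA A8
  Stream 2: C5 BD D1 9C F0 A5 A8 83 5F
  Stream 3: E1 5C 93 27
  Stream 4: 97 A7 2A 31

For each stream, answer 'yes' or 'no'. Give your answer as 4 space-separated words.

Answer: no yes no no

Derivation:
Stream 1: error at byte offset 1. INVALID
Stream 2: decodes cleanly. VALID
Stream 3: error at byte offset 1. INVALID
Stream 4: error at byte offset 0. INVALID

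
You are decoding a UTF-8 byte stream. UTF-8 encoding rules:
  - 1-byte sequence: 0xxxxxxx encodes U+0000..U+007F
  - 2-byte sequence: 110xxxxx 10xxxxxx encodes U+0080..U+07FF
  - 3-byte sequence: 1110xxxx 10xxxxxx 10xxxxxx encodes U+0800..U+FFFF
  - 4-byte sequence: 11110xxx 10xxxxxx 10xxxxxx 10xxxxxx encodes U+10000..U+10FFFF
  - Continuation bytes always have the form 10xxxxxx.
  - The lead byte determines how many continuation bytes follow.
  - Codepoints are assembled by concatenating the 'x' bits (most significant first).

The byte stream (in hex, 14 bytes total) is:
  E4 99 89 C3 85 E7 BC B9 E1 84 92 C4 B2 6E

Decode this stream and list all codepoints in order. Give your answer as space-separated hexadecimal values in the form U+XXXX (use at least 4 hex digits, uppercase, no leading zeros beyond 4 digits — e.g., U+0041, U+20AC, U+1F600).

Answer: U+4649 U+00C5 U+7F39 U+1112 U+0132 U+006E

Derivation:
Byte[0]=E4: 3-byte lead, need 2 cont bytes. acc=0x4
Byte[1]=99: continuation. acc=(acc<<6)|0x19=0x119
Byte[2]=89: continuation. acc=(acc<<6)|0x09=0x4649
Completed: cp=U+4649 (starts at byte 0)
Byte[3]=C3: 2-byte lead, need 1 cont bytes. acc=0x3
Byte[4]=85: continuation. acc=(acc<<6)|0x05=0xC5
Completed: cp=U+00C5 (starts at byte 3)
Byte[5]=E7: 3-byte lead, need 2 cont bytes. acc=0x7
Byte[6]=BC: continuation. acc=(acc<<6)|0x3C=0x1FC
Byte[7]=B9: continuation. acc=(acc<<6)|0x39=0x7F39
Completed: cp=U+7F39 (starts at byte 5)
Byte[8]=E1: 3-byte lead, need 2 cont bytes. acc=0x1
Byte[9]=84: continuation. acc=(acc<<6)|0x04=0x44
Byte[10]=92: continuation. acc=(acc<<6)|0x12=0x1112
Completed: cp=U+1112 (starts at byte 8)
Byte[11]=C4: 2-byte lead, need 1 cont bytes. acc=0x4
Byte[12]=B2: continuation. acc=(acc<<6)|0x32=0x132
Completed: cp=U+0132 (starts at byte 11)
Byte[13]=6E: 1-byte ASCII. cp=U+006E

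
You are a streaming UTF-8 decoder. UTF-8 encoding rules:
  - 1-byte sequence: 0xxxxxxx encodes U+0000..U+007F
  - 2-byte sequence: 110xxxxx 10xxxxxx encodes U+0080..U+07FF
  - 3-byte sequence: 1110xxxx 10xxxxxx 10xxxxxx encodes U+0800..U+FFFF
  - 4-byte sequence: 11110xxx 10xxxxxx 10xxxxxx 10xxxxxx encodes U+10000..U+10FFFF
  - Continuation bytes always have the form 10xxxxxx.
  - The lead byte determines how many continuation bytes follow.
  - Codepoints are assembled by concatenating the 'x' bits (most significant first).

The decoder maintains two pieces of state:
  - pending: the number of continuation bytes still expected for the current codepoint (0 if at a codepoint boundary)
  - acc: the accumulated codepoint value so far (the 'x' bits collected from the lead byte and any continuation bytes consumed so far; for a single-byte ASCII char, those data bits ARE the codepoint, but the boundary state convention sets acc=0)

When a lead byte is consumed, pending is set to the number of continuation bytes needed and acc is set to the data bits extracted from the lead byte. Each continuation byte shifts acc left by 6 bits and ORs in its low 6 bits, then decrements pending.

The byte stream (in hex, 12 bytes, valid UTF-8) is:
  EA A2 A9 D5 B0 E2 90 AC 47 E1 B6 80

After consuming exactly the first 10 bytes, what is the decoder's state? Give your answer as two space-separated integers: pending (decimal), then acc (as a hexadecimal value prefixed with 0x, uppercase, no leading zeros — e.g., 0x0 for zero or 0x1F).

Byte[0]=EA: 3-byte lead. pending=2, acc=0xA
Byte[1]=A2: continuation. acc=(acc<<6)|0x22=0x2A2, pending=1
Byte[2]=A9: continuation. acc=(acc<<6)|0x29=0xA8A9, pending=0
Byte[3]=D5: 2-byte lead. pending=1, acc=0x15
Byte[4]=B0: continuation. acc=(acc<<6)|0x30=0x570, pending=0
Byte[5]=E2: 3-byte lead. pending=2, acc=0x2
Byte[6]=90: continuation. acc=(acc<<6)|0x10=0x90, pending=1
Byte[7]=AC: continuation. acc=(acc<<6)|0x2C=0x242C, pending=0
Byte[8]=47: 1-byte. pending=0, acc=0x0
Byte[9]=E1: 3-byte lead. pending=2, acc=0x1

Answer: 2 0x1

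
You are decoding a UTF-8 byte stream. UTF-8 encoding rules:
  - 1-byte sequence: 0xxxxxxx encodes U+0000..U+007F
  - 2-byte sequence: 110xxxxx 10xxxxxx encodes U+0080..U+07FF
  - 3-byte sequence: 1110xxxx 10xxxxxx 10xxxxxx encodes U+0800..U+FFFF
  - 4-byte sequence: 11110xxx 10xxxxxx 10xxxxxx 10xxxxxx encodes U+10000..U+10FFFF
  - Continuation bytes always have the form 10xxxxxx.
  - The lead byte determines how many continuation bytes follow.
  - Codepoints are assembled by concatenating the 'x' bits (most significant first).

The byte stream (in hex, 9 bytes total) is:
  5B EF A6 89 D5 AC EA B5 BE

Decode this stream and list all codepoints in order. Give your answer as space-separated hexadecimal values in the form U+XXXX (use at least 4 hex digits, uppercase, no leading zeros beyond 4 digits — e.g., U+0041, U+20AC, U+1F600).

Byte[0]=5B: 1-byte ASCII. cp=U+005B
Byte[1]=EF: 3-byte lead, need 2 cont bytes. acc=0xF
Byte[2]=A6: continuation. acc=(acc<<6)|0x26=0x3E6
Byte[3]=89: continuation. acc=(acc<<6)|0x09=0xF989
Completed: cp=U+F989 (starts at byte 1)
Byte[4]=D5: 2-byte lead, need 1 cont bytes. acc=0x15
Byte[5]=AC: continuation. acc=(acc<<6)|0x2C=0x56C
Completed: cp=U+056C (starts at byte 4)
Byte[6]=EA: 3-byte lead, need 2 cont bytes. acc=0xA
Byte[7]=B5: continuation. acc=(acc<<6)|0x35=0x2B5
Byte[8]=BE: continuation. acc=(acc<<6)|0x3E=0xAD7E
Completed: cp=U+AD7E (starts at byte 6)

Answer: U+005B U+F989 U+056C U+AD7E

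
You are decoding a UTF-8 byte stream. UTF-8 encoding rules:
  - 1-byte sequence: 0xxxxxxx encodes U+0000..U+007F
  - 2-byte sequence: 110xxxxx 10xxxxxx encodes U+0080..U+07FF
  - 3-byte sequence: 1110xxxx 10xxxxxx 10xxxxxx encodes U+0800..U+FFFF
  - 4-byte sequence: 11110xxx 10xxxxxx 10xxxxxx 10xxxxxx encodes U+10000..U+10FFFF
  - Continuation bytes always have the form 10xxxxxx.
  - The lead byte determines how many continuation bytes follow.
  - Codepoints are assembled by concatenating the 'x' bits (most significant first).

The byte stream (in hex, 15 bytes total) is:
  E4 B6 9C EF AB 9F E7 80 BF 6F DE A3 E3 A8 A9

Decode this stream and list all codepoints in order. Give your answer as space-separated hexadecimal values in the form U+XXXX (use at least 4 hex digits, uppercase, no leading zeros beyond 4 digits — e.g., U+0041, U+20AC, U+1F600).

Byte[0]=E4: 3-byte lead, need 2 cont bytes. acc=0x4
Byte[1]=B6: continuation. acc=(acc<<6)|0x36=0x136
Byte[2]=9C: continuation. acc=(acc<<6)|0x1C=0x4D9C
Completed: cp=U+4D9C (starts at byte 0)
Byte[3]=EF: 3-byte lead, need 2 cont bytes. acc=0xF
Byte[4]=AB: continuation. acc=(acc<<6)|0x2B=0x3EB
Byte[5]=9F: continuation. acc=(acc<<6)|0x1F=0xFADF
Completed: cp=U+FADF (starts at byte 3)
Byte[6]=E7: 3-byte lead, need 2 cont bytes. acc=0x7
Byte[7]=80: continuation. acc=(acc<<6)|0x00=0x1C0
Byte[8]=BF: continuation. acc=(acc<<6)|0x3F=0x703F
Completed: cp=U+703F (starts at byte 6)
Byte[9]=6F: 1-byte ASCII. cp=U+006F
Byte[10]=DE: 2-byte lead, need 1 cont bytes. acc=0x1E
Byte[11]=A3: continuation. acc=(acc<<6)|0x23=0x7A3
Completed: cp=U+07A3 (starts at byte 10)
Byte[12]=E3: 3-byte lead, need 2 cont bytes. acc=0x3
Byte[13]=A8: continuation. acc=(acc<<6)|0x28=0xE8
Byte[14]=A9: continuation. acc=(acc<<6)|0x29=0x3A29
Completed: cp=U+3A29 (starts at byte 12)

Answer: U+4D9C U+FADF U+703F U+006F U+07A3 U+3A29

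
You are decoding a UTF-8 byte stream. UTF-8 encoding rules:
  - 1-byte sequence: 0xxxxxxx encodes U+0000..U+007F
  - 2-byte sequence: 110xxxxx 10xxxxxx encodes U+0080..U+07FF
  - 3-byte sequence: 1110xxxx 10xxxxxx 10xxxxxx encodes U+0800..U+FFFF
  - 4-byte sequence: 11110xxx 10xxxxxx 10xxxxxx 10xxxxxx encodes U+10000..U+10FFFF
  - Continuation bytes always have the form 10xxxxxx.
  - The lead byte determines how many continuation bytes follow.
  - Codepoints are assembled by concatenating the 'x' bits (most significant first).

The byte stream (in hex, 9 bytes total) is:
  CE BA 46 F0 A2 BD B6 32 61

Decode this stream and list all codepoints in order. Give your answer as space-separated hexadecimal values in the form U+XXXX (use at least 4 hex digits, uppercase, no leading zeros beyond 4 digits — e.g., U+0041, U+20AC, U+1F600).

Byte[0]=CE: 2-byte lead, need 1 cont bytes. acc=0xE
Byte[1]=BA: continuation. acc=(acc<<6)|0x3A=0x3BA
Completed: cp=U+03BA (starts at byte 0)
Byte[2]=46: 1-byte ASCII. cp=U+0046
Byte[3]=F0: 4-byte lead, need 3 cont bytes. acc=0x0
Byte[4]=A2: continuation. acc=(acc<<6)|0x22=0x22
Byte[5]=BD: continuation. acc=(acc<<6)|0x3D=0x8BD
Byte[6]=B6: continuation. acc=(acc<<6)|0x36=0x22F76
Completed: cp=U+22F76 (starts at byte 3)
Byte[7]=32: 1-byte ASCII. cp=U+0032
Byte[8]=61: 1-byte ASCII. cp=U+0061

Answer: U+03BA U+0046 U+22F76 U+0032 U+0061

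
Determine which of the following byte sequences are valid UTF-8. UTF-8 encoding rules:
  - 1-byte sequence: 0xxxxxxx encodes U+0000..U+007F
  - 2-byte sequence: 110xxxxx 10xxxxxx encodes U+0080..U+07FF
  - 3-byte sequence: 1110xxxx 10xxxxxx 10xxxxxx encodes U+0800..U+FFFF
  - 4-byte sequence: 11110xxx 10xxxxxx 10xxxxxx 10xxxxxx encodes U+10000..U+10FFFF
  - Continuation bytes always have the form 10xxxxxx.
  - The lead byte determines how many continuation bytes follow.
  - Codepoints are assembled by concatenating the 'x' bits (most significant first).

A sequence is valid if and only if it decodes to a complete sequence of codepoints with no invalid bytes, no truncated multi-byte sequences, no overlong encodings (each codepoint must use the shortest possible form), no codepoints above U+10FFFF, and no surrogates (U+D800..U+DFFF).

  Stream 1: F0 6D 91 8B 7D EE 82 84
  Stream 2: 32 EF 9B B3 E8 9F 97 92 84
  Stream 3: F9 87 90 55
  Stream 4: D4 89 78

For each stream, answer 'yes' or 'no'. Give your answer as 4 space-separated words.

Stream 1: error at byte offset 1. INVALID
Stream 2: error at byte offset 7. INVALID
Stream 3: error at byte offset 0. INVALID
Stream 4: decodes cleanly. VALID

Answer: no no no yes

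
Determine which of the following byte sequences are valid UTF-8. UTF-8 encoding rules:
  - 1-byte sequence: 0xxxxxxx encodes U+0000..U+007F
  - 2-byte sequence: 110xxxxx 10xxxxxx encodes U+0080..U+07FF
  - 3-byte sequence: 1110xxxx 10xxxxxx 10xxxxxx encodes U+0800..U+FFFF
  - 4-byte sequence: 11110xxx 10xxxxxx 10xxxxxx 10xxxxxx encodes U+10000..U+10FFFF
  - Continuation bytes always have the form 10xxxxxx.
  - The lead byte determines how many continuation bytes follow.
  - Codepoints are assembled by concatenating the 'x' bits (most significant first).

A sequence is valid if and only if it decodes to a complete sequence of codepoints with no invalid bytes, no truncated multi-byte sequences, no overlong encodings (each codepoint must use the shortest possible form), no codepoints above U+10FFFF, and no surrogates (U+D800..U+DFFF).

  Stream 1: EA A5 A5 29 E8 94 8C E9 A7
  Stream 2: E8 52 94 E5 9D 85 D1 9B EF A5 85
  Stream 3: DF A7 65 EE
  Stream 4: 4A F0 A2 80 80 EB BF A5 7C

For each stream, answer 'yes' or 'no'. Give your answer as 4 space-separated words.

Stream 1: error at byte offset 9. INVALID
Stream 2: error at byte offset 1. INVALID
Stream 3: error at byte offset 4. INVALID
Stream 4: decodes cleanly. VALID

Answer: no no no yes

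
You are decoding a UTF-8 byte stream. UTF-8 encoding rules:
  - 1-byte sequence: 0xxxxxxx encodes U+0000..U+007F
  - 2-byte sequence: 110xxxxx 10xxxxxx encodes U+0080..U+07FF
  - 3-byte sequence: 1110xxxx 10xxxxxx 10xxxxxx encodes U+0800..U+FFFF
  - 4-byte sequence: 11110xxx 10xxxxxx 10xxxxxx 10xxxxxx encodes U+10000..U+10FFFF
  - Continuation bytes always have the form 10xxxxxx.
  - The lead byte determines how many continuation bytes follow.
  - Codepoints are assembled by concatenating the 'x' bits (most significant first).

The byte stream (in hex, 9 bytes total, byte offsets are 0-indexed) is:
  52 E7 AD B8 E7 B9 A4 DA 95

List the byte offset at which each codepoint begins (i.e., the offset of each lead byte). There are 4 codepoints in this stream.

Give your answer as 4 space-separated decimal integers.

Byte[0]=52: 1-byte ASCII. cp=U+0052
Byte[1]=E7: 3-byte lead, need 2 cont bytes. acc=0x7
Byte[2]=AD: continuation. acc=(acc<<6)|0x2D=0x1ED
Byte[3]=B8: continuation. acc=(acc<<6)|0x38=0x7B78
Completed: cp=U+7B78 (starts at byte 1)
Byte[4]=E7: 3-byte lead, need 2 cont bytes. acc=0x7
Byte[5]=B9: continuation. acc=(acc<<6)|0x39=0x1F9
Byte[6]=A4: continuation. acc=(acc<<6)|0x24=0x7E64
Completed: cp=U+7E64 (starts at byte 4)
Byte[7]=DA: 2-byte lead, need 1 cont bytes. acc=0x1A
Byte[8]=95: continuation. acc=(acc<<6)|0x15=0x695
Completed: cp=U+0695 (starts at byte 7)

Answer: 0 1 4 7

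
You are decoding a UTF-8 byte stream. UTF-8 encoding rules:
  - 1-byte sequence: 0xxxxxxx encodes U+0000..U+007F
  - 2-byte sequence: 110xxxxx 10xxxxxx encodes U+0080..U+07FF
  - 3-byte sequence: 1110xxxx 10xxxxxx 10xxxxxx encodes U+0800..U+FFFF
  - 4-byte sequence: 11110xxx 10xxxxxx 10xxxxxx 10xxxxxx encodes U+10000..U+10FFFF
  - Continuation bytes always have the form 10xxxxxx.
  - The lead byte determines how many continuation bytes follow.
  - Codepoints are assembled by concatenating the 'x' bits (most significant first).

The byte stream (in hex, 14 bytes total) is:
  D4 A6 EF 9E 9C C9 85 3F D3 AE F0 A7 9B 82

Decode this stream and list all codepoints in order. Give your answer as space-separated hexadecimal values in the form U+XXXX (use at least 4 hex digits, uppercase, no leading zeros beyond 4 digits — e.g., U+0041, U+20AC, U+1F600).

Byte[0]=D4: 2-byte lead, need 1 cont bytes. acc=0x14
Byte[1]=A6: continuation. acc=(acc<<6)|0x26=0x526
Completed: cp=U+0526 (starts at byte 0)
Byte[2]=EF: 3-byte lead, need 2 cont bytes. acc=0xF
Byte[3]=9E: continuation. acc=(acc<<6)|0x1E=0x3DE
Byte[4]=9C: continuation. acc=(acc<<6)|0x1C=0xF79C
Completed: cp=U+F79C (starts at byte 2)
Byte[5]=C9: 2-byte lead, need 1 cont bytes. acc=0x9
Byte[6]=85: continuation. acc=(acc<<6)|0x05=0x245
Completed: cp=U+0245 (starts at byte 5)
Byte[7]=3F: 1-byte ASCII. cp=U+003F
Byte[8]=D3: 2-byte lead, need 1 cont bytes. acc=0x13
Byte[9]=AE: continuation. acc=(acc<<6)|0x2E=0x4EE
Completed: cp=U+04EE (starts at byte 8)
Byte[10]=F0: 4-byte lead, need 3 cont bytes. acc=0x0
Byte[11]=A7: continuation. acc=(acc<<6)|0x27=0x27
Byte[12]=9B: continuation. acc=(acc<<6)|0x1B=0x9DB
Byte[13]=82: continuation. acc=(acc<<6)|0x02=0x276C2
Completed: cp=U+276C2 (starts at byte 10)

Answer: U+0526 U+F79C U+0245 U+003F U+04EE U+276C2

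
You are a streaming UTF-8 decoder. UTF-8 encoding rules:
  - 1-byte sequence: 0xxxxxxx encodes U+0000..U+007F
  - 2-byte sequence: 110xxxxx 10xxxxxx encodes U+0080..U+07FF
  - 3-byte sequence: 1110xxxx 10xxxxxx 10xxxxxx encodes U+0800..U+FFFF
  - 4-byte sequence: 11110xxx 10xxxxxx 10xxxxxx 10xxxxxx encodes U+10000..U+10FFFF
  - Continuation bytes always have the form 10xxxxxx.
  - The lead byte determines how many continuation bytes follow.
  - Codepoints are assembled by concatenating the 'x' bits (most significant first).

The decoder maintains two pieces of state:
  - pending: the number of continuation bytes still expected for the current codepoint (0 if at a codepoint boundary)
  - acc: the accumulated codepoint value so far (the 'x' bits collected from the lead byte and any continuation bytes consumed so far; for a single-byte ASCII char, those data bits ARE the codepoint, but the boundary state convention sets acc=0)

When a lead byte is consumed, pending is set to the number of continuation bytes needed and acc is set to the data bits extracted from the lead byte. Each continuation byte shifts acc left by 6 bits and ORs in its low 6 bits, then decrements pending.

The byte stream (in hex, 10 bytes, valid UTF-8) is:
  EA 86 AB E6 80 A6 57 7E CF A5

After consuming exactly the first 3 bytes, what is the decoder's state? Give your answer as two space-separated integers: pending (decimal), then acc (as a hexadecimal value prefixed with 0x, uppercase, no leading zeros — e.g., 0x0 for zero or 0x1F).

Byte[0]=EA: 3-byte lead. pending=2, acc=0xA
Byte[1]=86: continuation. acc=(acc<<6)|0x06=0x286, pending=1
Byte[2]=AB: continuation. acc=(acc<<6)|0x2B=0xA1AB, pending=0

Answer: 0 0xA1AB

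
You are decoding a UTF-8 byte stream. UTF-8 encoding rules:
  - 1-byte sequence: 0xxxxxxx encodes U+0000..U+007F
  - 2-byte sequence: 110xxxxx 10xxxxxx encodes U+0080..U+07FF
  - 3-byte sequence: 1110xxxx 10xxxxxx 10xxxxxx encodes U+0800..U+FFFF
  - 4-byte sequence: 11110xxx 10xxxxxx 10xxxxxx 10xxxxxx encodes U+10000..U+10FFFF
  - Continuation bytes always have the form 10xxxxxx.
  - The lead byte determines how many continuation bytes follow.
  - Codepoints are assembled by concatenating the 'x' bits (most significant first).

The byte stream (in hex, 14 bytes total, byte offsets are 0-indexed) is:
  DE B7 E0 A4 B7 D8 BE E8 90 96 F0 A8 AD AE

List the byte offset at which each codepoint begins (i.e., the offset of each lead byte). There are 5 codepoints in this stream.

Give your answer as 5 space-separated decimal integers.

Answer: 0 2 5 7 10

Derivation:
Byte[0]=DE: 2-byte lead, need 1 cont bytes. acc=0x1E
Byte[1]=B7: continuation. acc=(acc<<6)|0x37=0x7B7
Completed: cp=U+07B7 (starts at byte 0)
Byte[2]=E0: 3-byte lead, need 2 cont bytes. acc=0x0
Byte[3]=A4: continuation. acc=(acc<<6)|0x24=0x24
Byte[4]=B7: continuation. acc=(acc<<6)|0x37=0x937
Completed: cp=U+0937 (starts at byte 2)
Byte[5]=D8: 2-byte lead, need 1 cont bytes. acc=0x18
Byte[6]=BE: continuation. acc=(acc<<6)|0x3E=0x63E
Completed: cp=U+063E (starts at byte 5)
Byte[7]=E8: 3-byte lead, need 2 cont bytes. acc=0x8
Byte[8]=90: continuation. acc=(acc<<6)|0x10=0x210
Byte[9]=96: continuation. acc=(acc<<6)|0x16=0x8416
Completed: cp=U+8416 (starts at byte 7)
Byte[10]=F0: 4-byte lead, need 3 cont bytes. acc=0x0
Byte[11]=A8: continuation. acc=(acc<<6)|0x28=0x28
Byte[12]=AD: continuation. acc=(acc<<6)|0x2D=0xA2D
Byte[13]=AE: continuation. acc=(acc<<6)|0x2E=0x28B6E
Completed: cp=U+28B6E (starts at byte 10)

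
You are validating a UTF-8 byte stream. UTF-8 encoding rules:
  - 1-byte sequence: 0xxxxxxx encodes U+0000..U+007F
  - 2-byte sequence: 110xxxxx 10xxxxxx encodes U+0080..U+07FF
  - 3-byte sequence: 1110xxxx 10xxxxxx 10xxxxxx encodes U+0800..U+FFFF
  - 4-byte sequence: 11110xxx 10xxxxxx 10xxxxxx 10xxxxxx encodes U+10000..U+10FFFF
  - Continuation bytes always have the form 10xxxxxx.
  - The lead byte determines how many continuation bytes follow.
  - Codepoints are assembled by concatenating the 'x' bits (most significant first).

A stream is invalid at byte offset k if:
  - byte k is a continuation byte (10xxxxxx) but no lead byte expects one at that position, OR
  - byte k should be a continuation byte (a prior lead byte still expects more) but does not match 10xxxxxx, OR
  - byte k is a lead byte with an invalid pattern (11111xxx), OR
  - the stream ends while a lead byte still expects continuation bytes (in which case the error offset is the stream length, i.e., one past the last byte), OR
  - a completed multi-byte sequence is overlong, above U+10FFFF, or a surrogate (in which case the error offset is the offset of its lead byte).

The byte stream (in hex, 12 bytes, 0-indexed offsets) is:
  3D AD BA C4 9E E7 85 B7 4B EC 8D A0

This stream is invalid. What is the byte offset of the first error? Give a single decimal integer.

Answer: 1

Derivation:
Byte[0]=3D: 1-byte ASCII. cp=U+003D
Byte[1]=AD: INVALID lead byte (not 0xxx/110x/1110/11110)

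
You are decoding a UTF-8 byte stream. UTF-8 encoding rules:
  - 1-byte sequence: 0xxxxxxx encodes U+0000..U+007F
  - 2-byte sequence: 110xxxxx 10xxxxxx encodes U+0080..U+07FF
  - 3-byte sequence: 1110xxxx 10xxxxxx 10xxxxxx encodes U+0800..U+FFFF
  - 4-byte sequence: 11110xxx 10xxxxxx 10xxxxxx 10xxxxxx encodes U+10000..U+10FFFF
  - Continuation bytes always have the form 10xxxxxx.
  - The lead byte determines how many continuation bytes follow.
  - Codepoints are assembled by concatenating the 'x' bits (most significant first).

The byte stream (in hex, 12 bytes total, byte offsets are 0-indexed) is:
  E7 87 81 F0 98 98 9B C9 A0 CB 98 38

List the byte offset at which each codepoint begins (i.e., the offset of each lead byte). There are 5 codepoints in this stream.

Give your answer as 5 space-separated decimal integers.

Answer: 0 3 7 9 11

Derivation:
Byte[0]=E7: 3-byte lead, need 2 cont bytes. acc=0x7
Byte[1]=87: continuation. acc=(acc<<6)|0x07=0x1C7
Byte[2]=81: continuation. acc=(acc<<6)|0x01=0x71C1
Completed: cp=U+71C1 (starts at byte 0)
Byte[3]=F0: 4-byte lead, need 3 cont bytes. acc=0x0
Byte[4]=98: continuation. acc=(acc<<6)|0x18=0x18
Byte[5]=98: continuation. acc=(acc<<6)|0x18=0x618
Byte[6]=9B: continuation. acc=(acc<<6)|0x1B=0x1861B
Completed: cp=U+1861B (starts at byte 3)
Byte[7]=C9: 2-byte lead, need 1 cont bytes. acc=0x9
Byte[8]=A0: continuation. acc=(acc<<6)|0x20=0x260
Completed: cp=U+0260 (starts at byte 7)
Byte[9]=CB: 2-byte lead, need 1 cont bytes. acc=0xB
Byte[10]=98: continuation. acc=(acc<<6)|0x18=0x2D8
Completed: cp=U+02D8 (starts at byte 9)
Byte[11]=38: 1-byte ASCII. cp=U+0038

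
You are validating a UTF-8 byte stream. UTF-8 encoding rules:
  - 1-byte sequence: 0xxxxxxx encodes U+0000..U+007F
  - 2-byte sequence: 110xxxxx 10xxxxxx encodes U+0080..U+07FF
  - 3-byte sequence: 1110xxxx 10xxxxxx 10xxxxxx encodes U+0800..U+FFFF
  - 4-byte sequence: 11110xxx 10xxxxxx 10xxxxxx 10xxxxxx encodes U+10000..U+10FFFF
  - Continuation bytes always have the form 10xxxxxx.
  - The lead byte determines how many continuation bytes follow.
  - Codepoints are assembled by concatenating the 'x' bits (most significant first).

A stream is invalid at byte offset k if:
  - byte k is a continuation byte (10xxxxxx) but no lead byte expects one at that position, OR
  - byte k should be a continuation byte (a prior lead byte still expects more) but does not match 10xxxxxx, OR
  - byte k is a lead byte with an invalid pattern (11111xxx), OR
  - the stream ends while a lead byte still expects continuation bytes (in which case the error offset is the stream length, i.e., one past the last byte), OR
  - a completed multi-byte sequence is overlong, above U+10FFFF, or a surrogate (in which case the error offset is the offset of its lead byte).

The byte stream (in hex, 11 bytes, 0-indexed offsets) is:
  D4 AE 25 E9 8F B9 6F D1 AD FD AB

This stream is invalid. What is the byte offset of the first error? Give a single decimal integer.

Byte[0]=D4: 2-byte lead, need 1 cont bytes. acc=0x14
Byte[1]=AE: continuation. acc=(acc<<6)|0x2E=0x52E
Completed: cp=U+052E (starts at byte 0)
Byte[2]=25: 1-byte ASCII. cp=U+0025
Byte[3]=E9: 3-byte lead, need 2 cont bytes. acc=0x9
Byte[4]=8F: continuation. acc=(acc<<6)|0x0F=0x24F
Byte[5]=B9: continuation. acc=(acc<<6)|0x39=0x93F9
Completed: cp=U+93F9 (starts at byte 3)
Byte[6]=6F: 1-byte ASCII. cp=U+006F
Byte[7]=D1: 2-byte lead, need 1 cont bytes. acc=0x11
Byte[8]=AD: continuation. acc=(acc<<6)|0x2D=0x46D
Completed: cp=U+046D (starts at byte 7)
Byte[9]=FD: INVALID lead byte (not 0xxx/110x/1110/11110)

Answer: 9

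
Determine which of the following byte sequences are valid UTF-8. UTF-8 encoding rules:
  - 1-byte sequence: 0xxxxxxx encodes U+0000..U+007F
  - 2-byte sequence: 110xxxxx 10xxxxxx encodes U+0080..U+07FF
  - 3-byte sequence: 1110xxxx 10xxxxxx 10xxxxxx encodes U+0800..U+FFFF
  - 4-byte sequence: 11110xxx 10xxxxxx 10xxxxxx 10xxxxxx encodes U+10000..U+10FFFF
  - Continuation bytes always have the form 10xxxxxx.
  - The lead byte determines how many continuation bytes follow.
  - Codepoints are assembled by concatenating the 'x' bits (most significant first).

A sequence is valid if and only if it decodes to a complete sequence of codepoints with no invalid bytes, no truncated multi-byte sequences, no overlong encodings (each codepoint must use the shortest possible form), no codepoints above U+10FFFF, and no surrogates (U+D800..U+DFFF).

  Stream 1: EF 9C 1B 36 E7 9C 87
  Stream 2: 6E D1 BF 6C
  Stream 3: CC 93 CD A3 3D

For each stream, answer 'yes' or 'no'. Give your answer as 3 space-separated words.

Stream 1: error at byte offset 2. INVALID
Stream 2: decodes cleanly. VALID
Stream 3: decodes cleanly. VALID

Answer: no yes yes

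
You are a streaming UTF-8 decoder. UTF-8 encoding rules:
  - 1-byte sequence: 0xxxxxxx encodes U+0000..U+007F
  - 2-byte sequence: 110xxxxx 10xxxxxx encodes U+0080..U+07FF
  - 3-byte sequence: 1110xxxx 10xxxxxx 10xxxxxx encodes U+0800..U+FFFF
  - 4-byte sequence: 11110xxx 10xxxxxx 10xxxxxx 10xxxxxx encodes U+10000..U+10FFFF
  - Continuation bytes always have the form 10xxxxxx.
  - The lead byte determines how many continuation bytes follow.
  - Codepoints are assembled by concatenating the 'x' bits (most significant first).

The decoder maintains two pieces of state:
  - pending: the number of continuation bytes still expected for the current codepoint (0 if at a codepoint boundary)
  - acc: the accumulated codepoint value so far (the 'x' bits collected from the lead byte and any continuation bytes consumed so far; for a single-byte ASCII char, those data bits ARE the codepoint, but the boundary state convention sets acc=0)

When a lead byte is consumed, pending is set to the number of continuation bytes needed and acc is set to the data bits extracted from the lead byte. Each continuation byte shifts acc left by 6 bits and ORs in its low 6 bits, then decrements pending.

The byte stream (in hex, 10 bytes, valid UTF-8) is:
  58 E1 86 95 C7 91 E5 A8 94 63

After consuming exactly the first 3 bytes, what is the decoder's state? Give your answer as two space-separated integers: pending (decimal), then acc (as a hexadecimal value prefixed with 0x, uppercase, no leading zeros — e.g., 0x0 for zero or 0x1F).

Answer: 1 0x46

Derivation:
Byte[0]=58: 1-byte. pending=0, acc=0x0
Byte[1]=E1: 3-byte lead. pending=2, acc=0x1
Byte[2]=86: continuation. acc=(acc<<6)|0x06=0x46, pending=1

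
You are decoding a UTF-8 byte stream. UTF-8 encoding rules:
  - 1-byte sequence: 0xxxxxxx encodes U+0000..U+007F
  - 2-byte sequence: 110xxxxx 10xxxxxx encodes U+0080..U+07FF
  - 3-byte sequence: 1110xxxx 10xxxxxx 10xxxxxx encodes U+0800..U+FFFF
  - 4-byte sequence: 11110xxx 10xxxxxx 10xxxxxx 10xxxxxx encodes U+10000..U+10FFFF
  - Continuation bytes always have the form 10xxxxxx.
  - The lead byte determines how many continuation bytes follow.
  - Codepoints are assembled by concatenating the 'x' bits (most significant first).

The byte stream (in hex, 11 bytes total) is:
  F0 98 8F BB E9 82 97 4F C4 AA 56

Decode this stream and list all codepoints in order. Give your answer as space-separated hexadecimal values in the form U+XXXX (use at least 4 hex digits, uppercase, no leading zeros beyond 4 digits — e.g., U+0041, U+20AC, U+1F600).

Byte[0]=F0: 4-byte lead, need 3 cont bytes. acc=0x0
Byte[1]=98: continuation. acc=(acc<<6)|0x18=0x18
Byte[2]=8F: continuation. acc=(acc<<6)|0x0F=0x60F
Byte[3]=BB: continuation. acc=(acc<<6)|0x3B=0x183FB
Completed: cp=U+183FB (starts at byte 0)
Byte[4]=E9: 3-byte lead, need 2 cont bytes. acc=0x9
Byte[5]=82: continuation. acc=(acc<<6)|0x02=0x242
Byte[6]=97: continuation. acc=(acc<<6)|0x17=0x9097
Completed: cp=U+9097 (starts at byte 4)
Byte[7]=4F: 1-byte ASCII. cp=U+004F
Byte[8]=C4: 2-byte lead, need 1 cont bytes. acc=0x4
Byte[9]=AA: continuation. acc=(acc<<6)|0x2A=0x12A
Completed: cp=U+012A (starts at byte 8)
Byte[10]=56: 1-byte ASCII. cp=U+0056

Answer: U+183FB U+9097 U+004F U+012A U+0056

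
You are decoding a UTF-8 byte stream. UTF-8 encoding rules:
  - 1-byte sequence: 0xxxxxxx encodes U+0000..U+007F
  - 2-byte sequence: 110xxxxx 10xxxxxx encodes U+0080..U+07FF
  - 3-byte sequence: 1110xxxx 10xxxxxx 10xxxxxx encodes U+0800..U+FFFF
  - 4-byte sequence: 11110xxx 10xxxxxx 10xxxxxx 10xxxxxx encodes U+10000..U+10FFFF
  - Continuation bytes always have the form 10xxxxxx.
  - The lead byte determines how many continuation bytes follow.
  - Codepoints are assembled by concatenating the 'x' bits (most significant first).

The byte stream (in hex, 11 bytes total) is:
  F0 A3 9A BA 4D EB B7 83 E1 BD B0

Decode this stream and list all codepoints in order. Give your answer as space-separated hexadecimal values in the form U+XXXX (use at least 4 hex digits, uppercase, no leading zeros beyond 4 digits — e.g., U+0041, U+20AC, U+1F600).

Answer: U+236BA U+004D U+BDC3 U+1F70

Derivation:
Byte[0]=F0: 4-byte lead, need 3 cont bytes. acc=0x0
Byte[1]=A3: continuation. acc=(acc<<6)|0x23=0x23
Byte[2]=9A: continuation. acc=(acc<<6)|0x1A=0x8DA
Byte[3]=BA: continuation. acc=(acc<<6)|0x3A=0x236BA
Completed: cp=U+236BA (starts at byte 0)
Byte[4]=4D: 1-byte ASCII. cp=U+004D
Byte[5]=EB: 3-byte lead, need 2 cont bytes. acc=0xB
Byte[6]=B7: continuation. acc=(acc<<6)|0x37=0x2F7
Byte[7]=83: continuation. acc=(acc<<6)|0x03=0xBDC3
Completed: cp=U+BDC3 (starts at byte 5)
Byte[8]=E1: 3-byte lead, need 2 cont bytes. acc=0x1
Byte[9]=BD: continuation. acc=(acc<<6)|0x3D=0x7D
Byte[10]=B0: continuation. acc=(acc<<6)|0x30=0x1F70
Completed: cp=U+1F70 (starts at byte 8)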